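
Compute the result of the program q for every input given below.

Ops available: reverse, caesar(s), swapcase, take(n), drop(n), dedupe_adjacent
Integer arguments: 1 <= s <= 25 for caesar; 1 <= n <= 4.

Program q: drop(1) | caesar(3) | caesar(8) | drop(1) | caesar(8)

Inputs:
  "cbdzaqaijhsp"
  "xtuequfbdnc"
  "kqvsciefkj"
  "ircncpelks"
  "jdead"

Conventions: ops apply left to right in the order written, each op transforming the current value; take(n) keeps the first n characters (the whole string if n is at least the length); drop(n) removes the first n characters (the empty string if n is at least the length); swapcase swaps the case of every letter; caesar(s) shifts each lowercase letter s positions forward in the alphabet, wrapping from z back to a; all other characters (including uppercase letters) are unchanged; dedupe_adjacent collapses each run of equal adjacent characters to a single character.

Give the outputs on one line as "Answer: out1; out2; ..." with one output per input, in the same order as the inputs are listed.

Execution, op by op:
  "cbdzaqaijhsp" -> "bdzaqaijhsp" -> "egcdtdlmkvs" -> "moklbltusda" -> "oklbltusda" -> "wstjtbcali"
  "xtuequfbdnc" -> "tuequfbdnc" -> "wxhtxiegqf" -> "efpbfqmoyn" -> "fpbfqmoyn" -> "nxjnyuwgv"
  "kqvsciefkj" -> "qvsciefkj" -> "tyvflhinm" -> "bgdntpqvu" -> "gdntpqvu" -> "olvbxydc"
  "ircncpelks" -> "rcncpelks" -> "ufqfshonv" -> "cnynapwvd" -> "nynapwvd" -> "vgvixedl"
  "jdead" -> "dead" -> "ghdg" -> "oplo" -> "plo" -> "xtw"

"wstjtbcali"; "nxjnyuwgv"; "olvbxydc"; "vgvixedl"; "xtw"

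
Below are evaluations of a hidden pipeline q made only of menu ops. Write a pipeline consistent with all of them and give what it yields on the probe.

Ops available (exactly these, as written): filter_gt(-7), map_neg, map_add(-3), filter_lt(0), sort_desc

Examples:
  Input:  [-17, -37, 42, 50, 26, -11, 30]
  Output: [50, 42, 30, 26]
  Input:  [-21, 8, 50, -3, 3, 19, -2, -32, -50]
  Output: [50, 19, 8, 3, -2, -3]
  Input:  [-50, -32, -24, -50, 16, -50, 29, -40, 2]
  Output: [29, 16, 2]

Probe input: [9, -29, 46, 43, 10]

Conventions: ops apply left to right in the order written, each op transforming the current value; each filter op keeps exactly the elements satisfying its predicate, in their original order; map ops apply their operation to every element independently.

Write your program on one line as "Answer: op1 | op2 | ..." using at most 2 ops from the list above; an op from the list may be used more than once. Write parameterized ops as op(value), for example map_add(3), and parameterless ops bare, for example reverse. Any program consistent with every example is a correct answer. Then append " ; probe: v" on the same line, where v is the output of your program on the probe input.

sort_desc | filter_gt(-7) ; probe: [46, 43, 10, 9]

Check, running the answer program on each example:
  [-17, -37, 42, 50, 26, -11, 30] -> [50, 42, 30, 26, -11, -17, -37] -> [50, 42, 30, 26]
  [-21, 8, 50, -3, 3, 19, -2, -32, -50] -> [50, 19, 8, 3, -2, -3, -21, -32, -50] -> [50, 19, 8, 3, -2, -3]
  [-50, -32, -24, -50, 16, -50, 29, -40, 2] -> [29, 16, 2, -24, -32, -40, -50, -50, -50] -> [29, 16, 2]
  probe: [9, -29, 46, 43, 10] -> [46, 43, 10, 9, -29] -> [46, 43, 10, 9]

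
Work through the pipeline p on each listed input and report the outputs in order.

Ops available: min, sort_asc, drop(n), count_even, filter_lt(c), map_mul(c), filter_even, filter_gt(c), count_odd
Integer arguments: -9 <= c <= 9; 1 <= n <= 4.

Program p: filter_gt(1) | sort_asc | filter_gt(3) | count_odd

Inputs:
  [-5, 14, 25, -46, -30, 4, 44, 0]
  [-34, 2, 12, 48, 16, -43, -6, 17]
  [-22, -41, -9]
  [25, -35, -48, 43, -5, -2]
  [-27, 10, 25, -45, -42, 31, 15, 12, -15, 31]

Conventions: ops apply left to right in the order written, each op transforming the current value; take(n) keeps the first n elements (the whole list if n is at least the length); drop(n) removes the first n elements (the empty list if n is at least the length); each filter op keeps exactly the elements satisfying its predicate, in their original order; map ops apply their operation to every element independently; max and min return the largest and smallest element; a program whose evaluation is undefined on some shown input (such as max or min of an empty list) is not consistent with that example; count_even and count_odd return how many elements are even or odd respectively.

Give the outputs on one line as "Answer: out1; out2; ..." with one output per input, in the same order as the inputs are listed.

Execution, op by op:
  [-5, 14, 25, -46, -30, 4, 44, 0] -> [14, 25, 4, 44] -> [4, 14, 25, 44] -> [4, 14, 25, 44] -> 1
  [-34, 2, 12, 48, 16, -43, -6, 17] -> [2, 12, 48, 16, 17] -> [2, 12, 16, 17, 48] -> [12, 16, 17, 48] -> 1
  [-22, -41, -9] -> [] -> [] -> [] -> 0
  [25, -35, -48, 43, -5, -2] -> [25, 43] -> [25, 43] -> [25, 43] -> 2
  [-27, 10, 25, -45, -42, 31, 15, 12, -15, 31] -> [10, 25, 31, 15, 12, 31] -> [10, 12, 15, 25, 31, 31] -> [10, 12, 15, 25, 31, 31] -> 4

1; 1; 0; 2; 4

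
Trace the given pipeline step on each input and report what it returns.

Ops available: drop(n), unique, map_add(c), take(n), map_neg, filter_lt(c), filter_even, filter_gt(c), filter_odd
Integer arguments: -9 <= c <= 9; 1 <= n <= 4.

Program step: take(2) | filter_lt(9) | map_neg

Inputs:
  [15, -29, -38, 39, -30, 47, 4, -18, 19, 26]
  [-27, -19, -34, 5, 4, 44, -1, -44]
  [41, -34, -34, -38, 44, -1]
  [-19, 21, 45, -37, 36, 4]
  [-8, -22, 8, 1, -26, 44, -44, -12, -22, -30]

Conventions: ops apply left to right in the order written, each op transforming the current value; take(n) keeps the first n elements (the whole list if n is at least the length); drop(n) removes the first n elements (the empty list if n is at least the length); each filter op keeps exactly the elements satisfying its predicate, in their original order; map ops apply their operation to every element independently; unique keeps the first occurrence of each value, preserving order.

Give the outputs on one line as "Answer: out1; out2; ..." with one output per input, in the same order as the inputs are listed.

Execution, op by op:
  [15, -29, -38, 39, -30, 47, 4, -18, 19, 26] -> [15, -29] -> [-29] -> [29]
  [-27, -19, -34, 5, 4, 44, -1, -44] -> [-27, -19] -> [-27, -19] -> [27, 19]
  [41, -34, -34, -38, 44, -1] -> [41, -34] -> [-34] -> [34]
  [-19, 21, 45, -37, 36, 4] -> [-19, 21] -> [-19] -> [19]
  [-8, -22, 8, 1, -26, 44, -44, -12, -22, -30] -> [-8, -22] -> [-8, -22] -> [8, 22]

[29]; [27, 19]; [34]; [19]; [8, 22]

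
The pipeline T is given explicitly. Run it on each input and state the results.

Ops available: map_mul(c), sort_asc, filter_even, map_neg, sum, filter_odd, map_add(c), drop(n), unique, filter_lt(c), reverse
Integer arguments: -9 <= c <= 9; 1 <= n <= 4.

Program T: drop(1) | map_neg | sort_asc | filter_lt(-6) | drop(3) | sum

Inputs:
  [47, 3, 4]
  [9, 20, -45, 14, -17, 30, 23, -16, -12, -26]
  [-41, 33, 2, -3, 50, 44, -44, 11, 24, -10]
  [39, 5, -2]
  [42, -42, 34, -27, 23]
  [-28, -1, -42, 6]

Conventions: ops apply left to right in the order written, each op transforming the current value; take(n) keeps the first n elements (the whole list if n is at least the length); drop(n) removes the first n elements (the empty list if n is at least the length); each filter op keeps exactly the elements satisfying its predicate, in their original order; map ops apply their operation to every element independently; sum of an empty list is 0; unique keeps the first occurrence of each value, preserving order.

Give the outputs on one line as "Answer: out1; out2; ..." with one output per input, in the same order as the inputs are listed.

Execution, op by op:
  [47, 3, 4] -> [3, 4] -> [-3, -4] -> [-4, -3] -> [] -> [] -> 0
  [9, 20, -45, 14, -17, 30, 23, -16, -12, -26] -> [20, -45, 14, -17, 30, 23, -16, -12, -26] -> [-20, 45, -14, 17, -30, -23, 16, 12, 26] -> [-30, -23, -20, -14, 12, 16, 17, 26, 45] -> [-30, -23, -20, -14] -> [-14] -> -14
  [-41, 33, 2, -3, 50, 44, -44, 11, 24, -10] -> [33, 2, -3, 50, 44, -44, 11, 24, -10] -> [-33, -2, 3, -50, -44, 44, -11, -24, 10] -> [-50, -44, -33, -24, -11, -2, 3, 10, 44] -> [-50, -44, -33, -24, -11] -> [-24, -11] -> -35
  [39, 5, -2] -> [5, -2] -> [-5, 2] -> [-5, 2] -> [] -> [] -> 0
  [42, -42, 34, -27, 23] -> [-42, 34, -27, 23] -> [42, -34, 27, -23] -> [-34, -23, 27, 42] -> [-34, -23] -> [] -> 0
  [-28, -1, -42, 6] -> [-1, -42, 6] -> [1, 42, -6] -> [-6, 1, 42] -> [] -> [] -> 0

0; -14; -35; 0; 0; 0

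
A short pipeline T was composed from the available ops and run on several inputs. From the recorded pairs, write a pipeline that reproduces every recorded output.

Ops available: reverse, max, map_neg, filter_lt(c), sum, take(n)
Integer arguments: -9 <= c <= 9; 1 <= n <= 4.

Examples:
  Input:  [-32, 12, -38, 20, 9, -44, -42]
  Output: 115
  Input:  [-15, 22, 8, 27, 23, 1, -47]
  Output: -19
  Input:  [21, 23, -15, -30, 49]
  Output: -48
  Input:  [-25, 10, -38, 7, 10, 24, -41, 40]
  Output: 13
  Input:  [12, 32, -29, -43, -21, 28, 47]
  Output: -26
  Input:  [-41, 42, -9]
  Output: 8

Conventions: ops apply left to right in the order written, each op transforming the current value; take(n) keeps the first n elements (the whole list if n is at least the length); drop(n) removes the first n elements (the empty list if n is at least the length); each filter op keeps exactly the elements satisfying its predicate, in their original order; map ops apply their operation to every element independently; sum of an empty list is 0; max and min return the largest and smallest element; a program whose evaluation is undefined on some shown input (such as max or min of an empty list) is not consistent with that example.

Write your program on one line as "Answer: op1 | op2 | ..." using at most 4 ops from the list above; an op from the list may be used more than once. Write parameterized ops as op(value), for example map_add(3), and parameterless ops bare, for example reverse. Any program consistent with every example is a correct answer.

reverse | map_neg | sum

Check, running the answer program on each example:
  [-32, 12, -38, 20, 9, -44, -42] -> [-42, -44, 9, 20, -38, 12, -32] -> [42, 44, -9, -20, 38, -12, 32] -> 115
  [-15, 22, 8, 27, 23, 1, -47] -> [-47, 1, 23, 27, 8, 22, -15] -> [47, -1, -23, -27, -8, -22, 15] -> -19
  [21, 23, -15, -30, 49] -> [49, -30, -15, 23, 21] -> [-49, 30, 15, -23, -21] -> -48
  [-25, 10, -38, 7, 10, 24, -41, 40] -> [40, -41, 24, 10, 7, -38, 10, -25] -> [-40, 41, -24, -10, -7, 38, -10, 25] -> 13
  [12, 32, -29, -43, -21, 28, 47] -> [47, 28, -21, -43, -29, 32, 12] -> [-47, -28, 21, 43, 29, -32, -12] -> -26
  [-41, 42, -9] -> [-9, 42, -41] -> [9, -42, 41] -> 8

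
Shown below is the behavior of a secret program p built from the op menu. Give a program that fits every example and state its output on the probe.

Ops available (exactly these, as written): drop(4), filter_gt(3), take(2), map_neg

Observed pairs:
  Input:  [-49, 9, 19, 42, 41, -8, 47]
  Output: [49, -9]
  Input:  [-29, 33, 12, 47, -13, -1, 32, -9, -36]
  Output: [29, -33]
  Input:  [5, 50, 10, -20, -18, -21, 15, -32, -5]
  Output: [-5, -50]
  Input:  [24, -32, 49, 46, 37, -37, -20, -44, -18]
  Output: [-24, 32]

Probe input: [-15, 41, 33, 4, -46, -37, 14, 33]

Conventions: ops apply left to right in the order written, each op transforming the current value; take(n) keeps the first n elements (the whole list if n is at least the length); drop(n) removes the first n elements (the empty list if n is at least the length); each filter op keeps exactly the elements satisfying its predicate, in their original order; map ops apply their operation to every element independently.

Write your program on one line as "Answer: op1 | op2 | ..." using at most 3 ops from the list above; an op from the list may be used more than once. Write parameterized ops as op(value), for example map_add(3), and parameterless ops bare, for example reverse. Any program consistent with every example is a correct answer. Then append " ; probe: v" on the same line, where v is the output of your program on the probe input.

map_neg | take(2) ; probe: [15, -41]

Check, running the answer program on each example:
  [-49, 9, 19, 42, 41, -8, 47] -> [49, -9, -19, -42, -41, 8, -47] -> [49, -9]
  [-29, 33, 12, 47, -13, -1, 32, -9, -36] -> [29, -33, -12, -47, 13, 1, -32, 9, 36] -> [29, -33]
  [5, 50, 10, -20, -18, -21, 15, -32, -5] -> [-5, -50, -10, 20, 18, 21, -15, 32, 5] -> [-5, -50]
  [24, -32, 49, 46, 37, -37, -20, -44, -18] -> [-24, 32, -49, -46, -37, 37, 20, 44, 18] -> [-24, 32]
  probe: [-15, 41, 33, 4, -46, -37, 14, 33] -> [15, -41, -33, -4, 46, 37, -14, -33] -> [15, -41]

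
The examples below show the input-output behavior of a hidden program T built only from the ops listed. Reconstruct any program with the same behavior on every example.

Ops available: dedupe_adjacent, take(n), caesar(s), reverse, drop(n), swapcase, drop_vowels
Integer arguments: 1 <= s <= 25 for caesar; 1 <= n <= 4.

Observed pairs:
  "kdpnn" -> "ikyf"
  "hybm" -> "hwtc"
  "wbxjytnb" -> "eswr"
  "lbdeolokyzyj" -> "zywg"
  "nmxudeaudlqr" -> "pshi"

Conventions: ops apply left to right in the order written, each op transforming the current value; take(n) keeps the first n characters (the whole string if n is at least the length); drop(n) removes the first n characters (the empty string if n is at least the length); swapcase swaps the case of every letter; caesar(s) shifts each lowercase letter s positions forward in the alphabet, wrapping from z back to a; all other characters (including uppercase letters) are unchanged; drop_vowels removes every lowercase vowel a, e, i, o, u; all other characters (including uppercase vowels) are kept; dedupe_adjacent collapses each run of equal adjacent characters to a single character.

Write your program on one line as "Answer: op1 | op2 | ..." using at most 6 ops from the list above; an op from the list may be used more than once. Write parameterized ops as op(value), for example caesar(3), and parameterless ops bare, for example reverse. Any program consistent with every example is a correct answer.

dedupe_adjacent | take(4) | reverse | caesar(6) | caesar(15)

Check, running the answer program on each example:
  "kdpnn" -> "kdpn" -> "kdpn" -> "npdk" -> "tvjq" -> "ikyf"
  "hybm" -> "hybm" -> "hybm" -> "mbyh" -> "shen" -> "hwtc"
  "wbxjytnb" -> "wbxjytnb" -> "wbxj" -> "jxbw" -> "pdhc" -> "eswr"
  "lbdeolokyzyj" -> "lbdeolokyzyj" -> "lbde" -> "edbl" -> "kjhr" -> "zywg"
  "nmxudeaudlqr" -> "nmxudeaudlqr" -> "nmxu" -> "uxmn" -> "adst" -> "pshi"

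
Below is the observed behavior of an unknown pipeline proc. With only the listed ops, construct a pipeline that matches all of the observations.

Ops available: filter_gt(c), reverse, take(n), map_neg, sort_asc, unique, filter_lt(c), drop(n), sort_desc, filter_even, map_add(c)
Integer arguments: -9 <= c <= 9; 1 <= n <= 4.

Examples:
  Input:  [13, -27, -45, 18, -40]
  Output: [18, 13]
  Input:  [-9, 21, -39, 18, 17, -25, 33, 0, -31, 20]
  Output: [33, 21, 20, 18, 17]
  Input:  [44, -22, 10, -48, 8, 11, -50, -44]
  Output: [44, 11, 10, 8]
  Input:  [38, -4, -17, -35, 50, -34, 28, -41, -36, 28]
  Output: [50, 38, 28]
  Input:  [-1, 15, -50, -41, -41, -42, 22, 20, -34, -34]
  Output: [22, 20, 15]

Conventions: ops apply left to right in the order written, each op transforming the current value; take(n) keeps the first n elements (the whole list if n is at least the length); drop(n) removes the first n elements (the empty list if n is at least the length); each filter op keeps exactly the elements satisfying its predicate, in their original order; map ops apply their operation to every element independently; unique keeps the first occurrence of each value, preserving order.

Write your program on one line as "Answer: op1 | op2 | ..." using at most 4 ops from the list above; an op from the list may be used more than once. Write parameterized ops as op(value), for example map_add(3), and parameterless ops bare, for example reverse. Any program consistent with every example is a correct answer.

unique | filter_gt(6) | sort_desc

Check, running the answer program on each example:
  [13, -27, -45, 18, -40] -> [13, -27, -45, 18, -40] -> [13, 18] -> [18, 13]
  [-9, 21, -39, 18, 17, -25, 33, 0, -31, 20] -> [-9, 21, -39, 18, 17, -25, 33, 0, -31, 20] -> [21, 18, 17, 33, 20] -> [33, 21, 20, 18, 17]
  [44, -22, 10, -48, 8, 11, -50, -44] -> [44, -22, 10, -48, 8, 11, -50, -44] -> [44, 10, 8, 11] -> [44, 11, 10, 8]
  [38, -4, -17, -35, 50, -34, 28, -41, -36, 28] -> [38, -4, -17, -35, 50, -34, 28, -41, -36] -> [38, 50, 28] -> [50, 38, 28]
  [-1, 15, -50, -41, -41, -42, 22, 20, -34, -34] -> [-1, 15, -50, -41, -42, 22, 20, -34] -> [15, 22, 20] -> [22, 20, 15]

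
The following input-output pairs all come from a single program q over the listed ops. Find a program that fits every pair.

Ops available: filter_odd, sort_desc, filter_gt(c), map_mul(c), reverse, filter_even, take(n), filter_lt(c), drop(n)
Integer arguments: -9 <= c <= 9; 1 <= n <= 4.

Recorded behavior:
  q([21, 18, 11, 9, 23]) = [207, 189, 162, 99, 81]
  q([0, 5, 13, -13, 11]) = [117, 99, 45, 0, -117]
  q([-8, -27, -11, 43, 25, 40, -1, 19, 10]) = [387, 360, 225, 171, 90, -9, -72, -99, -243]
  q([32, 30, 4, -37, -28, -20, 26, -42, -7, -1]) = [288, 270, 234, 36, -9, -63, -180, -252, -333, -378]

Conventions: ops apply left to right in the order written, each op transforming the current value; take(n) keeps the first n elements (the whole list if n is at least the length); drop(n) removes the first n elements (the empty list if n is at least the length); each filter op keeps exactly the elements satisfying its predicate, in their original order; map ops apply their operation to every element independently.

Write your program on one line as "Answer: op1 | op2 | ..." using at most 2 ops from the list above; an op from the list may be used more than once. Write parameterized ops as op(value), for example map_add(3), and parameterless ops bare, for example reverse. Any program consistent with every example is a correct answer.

map_mul(9) | sort_desc

Check, running the answer program on each example:
  [21, 18, 11, 9, 23] -> [189, 162, 99, 81, 207] -> [207, 189, 162, 99, 81]
  [0, 5, 13, -13, 11] -> [0, 45, 117, -117, 99] -> [117, 99, 45, 0, -117]
  [-8, -27, -11, 43, 25, 40, -1, 19, 10] -> [-72, -243, -99, 387, 225, 360, -9, 171, 90] -> [387, 360, 225, 171, 90, -9, -72, -99, -243]
  [32, 30, 4, -37, -28, -20, 26, -42, -7, -1] -> [288, 270, 36, -333, -252, -180, 234, -378, -63, -9] -> [288, 270, 234, 36, -9, -63, -180, -252, -333, -378]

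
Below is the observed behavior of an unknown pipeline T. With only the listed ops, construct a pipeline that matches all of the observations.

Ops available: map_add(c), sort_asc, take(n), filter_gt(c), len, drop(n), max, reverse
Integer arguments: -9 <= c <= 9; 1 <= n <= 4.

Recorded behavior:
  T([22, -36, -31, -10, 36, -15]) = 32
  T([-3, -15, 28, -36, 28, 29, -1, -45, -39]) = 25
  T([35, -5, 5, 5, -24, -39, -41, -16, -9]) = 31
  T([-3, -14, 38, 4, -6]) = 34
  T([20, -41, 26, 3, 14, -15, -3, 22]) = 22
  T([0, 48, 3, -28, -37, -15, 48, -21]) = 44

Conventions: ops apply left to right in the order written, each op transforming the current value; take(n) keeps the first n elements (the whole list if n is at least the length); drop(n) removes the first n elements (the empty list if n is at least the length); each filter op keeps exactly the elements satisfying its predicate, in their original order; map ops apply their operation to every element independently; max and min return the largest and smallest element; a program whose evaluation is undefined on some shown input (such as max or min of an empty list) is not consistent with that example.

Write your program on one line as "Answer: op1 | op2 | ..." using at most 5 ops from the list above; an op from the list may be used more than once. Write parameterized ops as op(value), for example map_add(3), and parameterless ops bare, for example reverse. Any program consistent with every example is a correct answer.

map_add(-6) | map_add(2) | sort_asc | filter_gt(0) | max

Check, running the answer program on each example:
  [22, -36, -31, -10, 36, -15] -> [16, -42, -37, -16, 30, -21] -> [18, -40, -35, -14, 32, -19] -> [-40, -35, -19, -14, 18, 32] -> [18, 32] -> 32
  [-3, -15, 28, -36, 28, 29, -1, -45, -39] -> [-9, -21, 22, -42, 22, 23, -7, -51, -45] -> [-7, -19, 24, -40, 24, 25, -5, -49, -43] -> [-49, -43, -40, -19, -7, -5, 24, 24, 25] -> [24, 24, 25] -> 25
  [35, -5, 5, 5, -24, -39, -41, -16, -9] -> [29, -11, -1, -1, -30, -45, -47, -22, -15] -> [31, -9, 1, 1, -28, -43, -45, -20, -13] -> [-45, -43, -28, -20, -13, -9, 1, 1, 31] -> [1, 1, 31] -> 31
  [-3, -14, 38, 4, -6] -> [-9, -20, 32, -2, -12] -> [-7, -18, 34, 0, -10] -> [-18, -10, -7, 0, 34] -> [34] -> 34
  [20, -41, 26, 3, 14, -15, -3, 22] -> [14, -47, 20, -3, 8, -21, -9, 16] -> [16, -45, 22, -1, 10, -19, -7, 18] -> [-45, -19, -7, -1, 10, 16, 18, 22] -> [10, 16, 18, 22] -> 22
  [0, 48, 3, -28, -37, -15, 48, -21] -> [-6, 42, -3, -34, -43, -21, 42, -27] -> [-4, 44, -1, -32, -41, -19, 44, -25] -> [-41, -32, -25, -19, -4, -1, 44, 44] -> [44, 44] -> 44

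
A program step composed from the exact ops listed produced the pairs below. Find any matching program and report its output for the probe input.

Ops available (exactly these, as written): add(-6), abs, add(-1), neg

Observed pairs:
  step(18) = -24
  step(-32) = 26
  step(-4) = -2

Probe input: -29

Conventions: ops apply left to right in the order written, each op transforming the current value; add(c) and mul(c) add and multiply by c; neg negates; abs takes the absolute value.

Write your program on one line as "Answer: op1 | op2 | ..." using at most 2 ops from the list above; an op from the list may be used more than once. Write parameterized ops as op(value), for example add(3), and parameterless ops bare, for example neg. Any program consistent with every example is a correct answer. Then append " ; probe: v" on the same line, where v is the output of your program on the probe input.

neg | add(-6) ; probe: 23

Check, running the answer program on each example:
  18 -> -18 -> -24
  -32 -> 32 -> 26
  -4 -> 4 -> -2
  probe: -29 -> 29 -> 23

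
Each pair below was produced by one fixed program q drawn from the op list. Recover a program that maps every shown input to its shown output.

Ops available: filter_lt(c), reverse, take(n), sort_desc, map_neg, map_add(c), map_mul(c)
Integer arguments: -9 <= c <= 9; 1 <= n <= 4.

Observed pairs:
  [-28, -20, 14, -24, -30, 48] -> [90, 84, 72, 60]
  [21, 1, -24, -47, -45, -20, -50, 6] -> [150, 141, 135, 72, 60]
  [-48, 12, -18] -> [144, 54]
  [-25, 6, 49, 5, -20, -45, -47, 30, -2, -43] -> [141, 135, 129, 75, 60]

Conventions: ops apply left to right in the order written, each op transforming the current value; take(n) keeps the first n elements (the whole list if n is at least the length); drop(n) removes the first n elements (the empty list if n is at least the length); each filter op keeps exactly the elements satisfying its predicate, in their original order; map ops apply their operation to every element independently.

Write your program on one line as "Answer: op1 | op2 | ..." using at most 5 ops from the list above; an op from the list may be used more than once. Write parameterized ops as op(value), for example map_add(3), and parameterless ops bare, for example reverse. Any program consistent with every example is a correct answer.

map_mul(-1) | sort_desc | map_mul(-3) | filter_lt(-7) | map_neg

Check, running the answer program on each example:
  [-28, -20, 14, -24, -30, 48] -> [28, 20, -14, 24, 30, -48] -> [30, 28, 24, 20, -14, -48] -> [-90, -84, -72, -60, 42, 144] -> [-90, -84, -72, -60] -> [90, 84, 72, 60]
  [21, 1, -24, -47, -45, -20, -50, 6] -> [-21, -1, 24, 47, 45, 20, 50, -6] -> [50, 47, 45, 24, 20, -1, -6, -21] -> [-150, -141, -135, -72, -60, 3, 18, 63] -> [-150, -141, -135, -72, -60] -> [150, 141, 135, 72, 60]
  [-48, 12, -18] -> [48, -12, 18] -> [48, 18, -12] -> [-144, -54, 36] -> [-144, -54] -> [144, 54]
  [-25, 6, 49, 5, -20, -45, -47, 30, -2, -43] -> [25, -6, -49, -5, 20, 45, 47, -30, 2, 43] -> [47, 45, 43, 25, 20, 2, -5, -6, -30, -49] -> [-141, -135, -129, -75, -60, -6, 15, 18, 90, 147] -> [-141, -135, -129, -75, -60] -> [141, 135, 129, 75, 60]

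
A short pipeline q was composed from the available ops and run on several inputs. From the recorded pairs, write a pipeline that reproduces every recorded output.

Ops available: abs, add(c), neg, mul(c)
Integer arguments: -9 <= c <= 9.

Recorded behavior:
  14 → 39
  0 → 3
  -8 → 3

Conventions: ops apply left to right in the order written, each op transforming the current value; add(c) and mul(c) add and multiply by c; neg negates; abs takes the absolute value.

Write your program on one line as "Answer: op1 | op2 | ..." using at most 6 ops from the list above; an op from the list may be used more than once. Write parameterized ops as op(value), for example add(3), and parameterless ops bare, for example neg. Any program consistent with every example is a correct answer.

add(4) | mul(-3) | abs | add(-6) | add(-9) | abs

Check, running the answer program on each example:
  14 -> 18 -> -54 -> 54 -> 48 -> 39 -> 39
  0 -> 4 -> -12 -> 12 -> 6 -> -3 -> 3
  -8 -> -4 -> 12 -> 12 -> 6 -> -3 -> 3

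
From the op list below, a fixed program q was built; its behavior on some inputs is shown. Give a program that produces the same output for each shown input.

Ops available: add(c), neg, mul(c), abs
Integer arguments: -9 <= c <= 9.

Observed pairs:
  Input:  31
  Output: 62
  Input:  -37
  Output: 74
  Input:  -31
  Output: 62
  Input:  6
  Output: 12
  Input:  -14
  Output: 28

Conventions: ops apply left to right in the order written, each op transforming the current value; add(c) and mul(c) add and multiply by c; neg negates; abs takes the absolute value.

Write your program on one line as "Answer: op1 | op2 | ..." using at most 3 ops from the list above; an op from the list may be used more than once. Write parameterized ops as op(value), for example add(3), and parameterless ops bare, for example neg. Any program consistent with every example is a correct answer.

mul(-2) | neg | abs

Check, running the answer program on each example:
  31 -> -62 -> 62 -> 62
  -37 -> 74 -> -74 -> 74
  -31 -> 62 -> -62 -> 62
  6 -> -12 -> 12 -> 12
  -14 -> 28 -> -28 -> 28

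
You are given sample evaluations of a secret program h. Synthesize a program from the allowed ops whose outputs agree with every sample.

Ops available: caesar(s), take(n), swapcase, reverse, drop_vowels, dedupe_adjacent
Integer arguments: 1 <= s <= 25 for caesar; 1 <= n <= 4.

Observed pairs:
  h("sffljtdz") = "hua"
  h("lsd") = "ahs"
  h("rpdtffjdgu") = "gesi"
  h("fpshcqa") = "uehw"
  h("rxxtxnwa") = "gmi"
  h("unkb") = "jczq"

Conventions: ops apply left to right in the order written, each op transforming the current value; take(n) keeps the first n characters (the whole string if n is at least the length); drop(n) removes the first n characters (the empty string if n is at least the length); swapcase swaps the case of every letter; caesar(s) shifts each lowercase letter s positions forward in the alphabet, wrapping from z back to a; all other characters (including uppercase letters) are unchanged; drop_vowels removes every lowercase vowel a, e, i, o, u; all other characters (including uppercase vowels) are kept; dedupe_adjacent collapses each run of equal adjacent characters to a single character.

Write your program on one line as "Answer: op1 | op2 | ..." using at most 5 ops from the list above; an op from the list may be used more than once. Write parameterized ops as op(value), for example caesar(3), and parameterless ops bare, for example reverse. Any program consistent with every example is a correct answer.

take(4) | caesar(17) | dedupe_adjacent | caesar(24)

Check, running the answer program on each example:
  "sffljtdz" -> "sffl" -> "jwwc" -> "jwc" -> "hua"
  "lsd" -> "lsd" -> "cju" -> "cju" -> "ahs"
  "rpdtffjdgu" -> "rpdt" -> "iguk" -> "iguk" -> "gesi"
  "fpshcqa" -> "fpsh" -> "wgjy" -> "wgjy" -> "uehw"
  "rxxtxnwa" -> "rxxt" -> "iook" -> "iok" -> "gmi"
  "unkb" -> "unkb" -> "lebs" -> "lebs" -> "jczq"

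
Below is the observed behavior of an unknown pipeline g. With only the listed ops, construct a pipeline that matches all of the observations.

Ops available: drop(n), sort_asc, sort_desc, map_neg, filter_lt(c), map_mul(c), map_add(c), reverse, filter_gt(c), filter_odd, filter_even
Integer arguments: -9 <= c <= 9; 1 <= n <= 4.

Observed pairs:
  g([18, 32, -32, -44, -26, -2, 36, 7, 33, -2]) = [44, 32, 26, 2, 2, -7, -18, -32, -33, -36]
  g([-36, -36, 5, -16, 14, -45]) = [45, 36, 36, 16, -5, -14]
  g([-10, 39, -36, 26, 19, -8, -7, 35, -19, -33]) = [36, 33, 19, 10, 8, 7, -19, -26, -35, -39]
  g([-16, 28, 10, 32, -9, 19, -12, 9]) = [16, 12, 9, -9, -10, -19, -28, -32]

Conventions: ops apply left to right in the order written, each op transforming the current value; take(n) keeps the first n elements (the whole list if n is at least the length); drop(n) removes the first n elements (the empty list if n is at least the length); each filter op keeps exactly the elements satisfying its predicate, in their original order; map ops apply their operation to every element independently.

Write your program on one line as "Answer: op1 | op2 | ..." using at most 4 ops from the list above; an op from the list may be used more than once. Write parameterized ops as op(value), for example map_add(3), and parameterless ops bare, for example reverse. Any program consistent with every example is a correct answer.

map_add(-9) | map_neg | map_add(-9) | sort_desc

Check, running the answer program on each example:
  [18, 32, -32, -44, -26, -2, 36, 7, 33, -2] -> [9, 23, -41, -53, -35, -11, 27, -2, 24, -11] -> [-9, -23, 41, 53, 35, 11, -27, 2, -24, 11] -> [-18, -32, 32, 44, 26, 2, -36, -7, -33, 2] -> [44, 32, 26, 2, 2, -7, -18, -32, -33, -36]
  [-36, -36, 5, -16, 14, -45] -> [-45, -45, -4, -25, 5, -54] -> [45, 45, 4, 25, -5, 54] -> [36, 36, -5, 16, -14, 45] -> [45, 36, 36, 16, -5, -14]
  [-10, 39, -36, 26, 19, -8, -7, 35, -19, -33] -> [-19, 30, -45, 17, 10, -17, -16, 26, -28, -42] -> [19, -30, 45, -17, -10, 17, 16, -26, 28, 42] -> [10, -39, 36, -26, -19, 8, 7, -35, 19, 33] -> [36, 33, 19, 10, 8, 7, -19, -26, -35, -39]
  [-16, 28, 10, 32, -9, 19, -12, 9] -> [-25, 19, 1, 23, -18, 10, -21, 0] -> [25, -19, -1, -23, 18, -10, 21, 0] -> [16, -28, -10, -32, 9, -19, 12, -9] -> [16, 12, 9, -9, -10, -19, -28, -32]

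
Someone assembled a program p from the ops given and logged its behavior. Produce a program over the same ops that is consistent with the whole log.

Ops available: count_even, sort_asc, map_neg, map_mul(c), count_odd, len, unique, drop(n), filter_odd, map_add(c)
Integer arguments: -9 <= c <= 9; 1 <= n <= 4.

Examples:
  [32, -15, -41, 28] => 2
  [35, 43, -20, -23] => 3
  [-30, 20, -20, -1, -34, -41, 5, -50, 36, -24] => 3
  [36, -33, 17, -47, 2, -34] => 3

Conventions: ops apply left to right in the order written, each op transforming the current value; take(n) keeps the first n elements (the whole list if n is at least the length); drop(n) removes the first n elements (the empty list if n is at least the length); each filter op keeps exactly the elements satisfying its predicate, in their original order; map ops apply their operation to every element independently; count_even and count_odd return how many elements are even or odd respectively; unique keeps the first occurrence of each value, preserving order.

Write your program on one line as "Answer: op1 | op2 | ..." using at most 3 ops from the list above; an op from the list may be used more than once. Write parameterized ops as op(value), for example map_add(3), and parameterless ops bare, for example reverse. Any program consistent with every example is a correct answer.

map_neg | filter_odd | len

Check, running the answer program on each example:
  [32, -15, -41, 28] -> [-32, 15, 41, -28] -> [15, 41] -> 2
  [35, 43, -20, -23] -> [-35, -43, 20, 23] -> [-35, -43, 23] -> 3
  [-30, 20, -20, -1, -34, -41, 5, -50, 36, -24] -> [30, -20, 20, 1, 34, 41, -5, 50, -36, 24] -> [1, 41, -5] -> 3
  [36, -33, 17, -47, 2, -34] -> [-36, 33, -17, 47, -2, 34] -> [33, -17, 47] -> 3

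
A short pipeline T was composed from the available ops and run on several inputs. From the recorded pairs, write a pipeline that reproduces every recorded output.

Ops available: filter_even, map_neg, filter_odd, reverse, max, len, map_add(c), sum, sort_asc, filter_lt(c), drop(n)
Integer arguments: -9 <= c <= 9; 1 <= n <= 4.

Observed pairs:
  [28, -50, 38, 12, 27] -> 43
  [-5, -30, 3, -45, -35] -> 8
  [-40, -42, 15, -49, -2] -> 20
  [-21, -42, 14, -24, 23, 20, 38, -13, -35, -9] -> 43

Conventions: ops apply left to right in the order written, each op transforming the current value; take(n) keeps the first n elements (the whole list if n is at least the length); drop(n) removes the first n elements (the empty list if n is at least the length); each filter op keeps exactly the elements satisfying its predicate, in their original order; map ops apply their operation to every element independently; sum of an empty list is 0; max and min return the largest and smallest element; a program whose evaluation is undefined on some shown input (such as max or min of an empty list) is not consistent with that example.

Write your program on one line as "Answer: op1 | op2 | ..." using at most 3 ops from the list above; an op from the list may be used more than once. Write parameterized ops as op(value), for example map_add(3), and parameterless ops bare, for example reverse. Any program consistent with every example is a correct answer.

sort_asc | map_add(5) | max

Check, running the answer program on each example:
  [28, -50, 38, 12, 27] -> [-50, 12, 27, 28, 38] -> [-45, 17, 32, 33, 43] -> 43
  [-5, -30, 3, -45, -35] -> [-45, -35, -30, -5, 3] -> [-40, -30, -25, 0, 8] -> 8
  [-40, -42, 15, -49, -2] -> [-49, -42, -40, -2, 15] -> [-44, -37, -35, 3, 20] -> 20
  [-21, -42, 14, -24, 23, 20, 38, -13, -35, -9] -> [-42, -35, -24, -21, -13, -9, 14, 20, 23, 38] -> [-37, -30, -19, -16, -8, -4, 19, 25, 28, 43] -> 43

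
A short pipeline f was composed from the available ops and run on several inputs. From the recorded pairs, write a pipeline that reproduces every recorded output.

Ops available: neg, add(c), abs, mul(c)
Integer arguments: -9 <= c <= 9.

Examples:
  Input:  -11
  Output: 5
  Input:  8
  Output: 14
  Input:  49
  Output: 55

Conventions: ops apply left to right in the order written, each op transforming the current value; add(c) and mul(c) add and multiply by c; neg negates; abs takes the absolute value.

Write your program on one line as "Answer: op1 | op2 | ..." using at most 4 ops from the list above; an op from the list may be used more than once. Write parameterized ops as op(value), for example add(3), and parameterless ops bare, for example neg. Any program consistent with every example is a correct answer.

add(6) | neg | abs

Check, running the answer program on each example:
  -11 -> -5 -> 5 -> 5
  8 -> 14 -> -14 -> 14
  49 -> 55 -> -55 -> 55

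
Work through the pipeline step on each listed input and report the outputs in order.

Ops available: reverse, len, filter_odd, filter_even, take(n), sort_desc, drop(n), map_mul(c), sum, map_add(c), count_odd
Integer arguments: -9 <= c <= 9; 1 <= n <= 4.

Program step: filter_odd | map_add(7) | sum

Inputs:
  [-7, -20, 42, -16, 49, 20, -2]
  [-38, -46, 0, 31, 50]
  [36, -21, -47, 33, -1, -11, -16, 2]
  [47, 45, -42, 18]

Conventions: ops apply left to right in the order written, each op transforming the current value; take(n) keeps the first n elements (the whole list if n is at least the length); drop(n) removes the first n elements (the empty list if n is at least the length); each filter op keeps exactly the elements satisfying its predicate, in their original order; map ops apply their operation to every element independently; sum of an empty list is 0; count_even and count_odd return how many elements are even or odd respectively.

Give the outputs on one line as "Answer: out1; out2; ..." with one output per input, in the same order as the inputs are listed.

Execution, op by op:
  [-7, -20, 42, -16, 49, 20, -2] -> [-7, 49] -> [0, 56] -> 56
  [-38, -46, 0, 31, 50] -> [31] -> [38] -> 38
  [36, -21, -47, 33, -1, -11, -16, 2] -> [-21, -47, 33, -1, -11] -> [-14, -40, 40, 6, -4] -> -12
  [47, 45, -42, 18] -> [47, 45] -> [54, 52] -> 106

56; 38; -12; 106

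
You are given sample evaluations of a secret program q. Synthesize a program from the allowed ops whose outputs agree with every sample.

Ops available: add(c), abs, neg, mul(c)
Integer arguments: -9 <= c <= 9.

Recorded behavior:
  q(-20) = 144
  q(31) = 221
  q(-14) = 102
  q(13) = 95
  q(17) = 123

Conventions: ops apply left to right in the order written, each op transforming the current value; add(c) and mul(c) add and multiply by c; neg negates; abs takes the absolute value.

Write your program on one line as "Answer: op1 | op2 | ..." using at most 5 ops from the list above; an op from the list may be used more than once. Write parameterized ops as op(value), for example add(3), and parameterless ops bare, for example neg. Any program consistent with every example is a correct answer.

mul(-7) | abs | neg | add(-4) | neg

Check, running the answer program on each example:
  -20 -> 140 -> 140 -> -140 -> -144 -> 144
  31 -> -217 -> 217 -> -217 -> -221 -> 221
  -14 -> 98 -> 98 -> -98 -> -102 -> 102
  13 -> -91 -> 91 -> -91 -> -95 -> 95
  17 -> -119 -> 119 -> -119 -> -123 -> 123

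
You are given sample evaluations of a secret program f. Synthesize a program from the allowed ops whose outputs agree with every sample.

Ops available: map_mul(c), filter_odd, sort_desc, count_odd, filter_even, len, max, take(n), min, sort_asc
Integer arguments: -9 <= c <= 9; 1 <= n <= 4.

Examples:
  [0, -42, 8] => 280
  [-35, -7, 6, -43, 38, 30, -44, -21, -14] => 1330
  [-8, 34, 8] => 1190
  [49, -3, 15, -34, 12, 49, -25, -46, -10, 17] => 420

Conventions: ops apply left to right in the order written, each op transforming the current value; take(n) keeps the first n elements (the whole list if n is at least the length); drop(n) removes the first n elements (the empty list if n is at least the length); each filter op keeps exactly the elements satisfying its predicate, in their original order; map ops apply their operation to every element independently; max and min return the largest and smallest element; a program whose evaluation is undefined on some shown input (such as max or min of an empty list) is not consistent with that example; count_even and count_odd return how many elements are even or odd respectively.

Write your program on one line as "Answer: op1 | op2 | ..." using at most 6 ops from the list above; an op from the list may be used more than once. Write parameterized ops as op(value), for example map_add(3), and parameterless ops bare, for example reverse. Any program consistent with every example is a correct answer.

map_mul(7) | filter_even | take(4) | sort_asc | map_mul(5) | max

Check, running the answer program on each example:
  [0, -42, 8] -> [0, -294, 56] -> [0, -294, 56] -> [0, -294, 56] -> [-294, 0, 56] -> [-1470, 0, 280] -> 280
  [-35, -7, 6, -43, 38, 30, -44, -21, -14] -> [-245, -49, 42, -301, 266, 210, -308, -147, -98] -> [42, 266, 210, -308, -98] -> [42, 266, 210, -308] -> [-308, 42, 210, 266] -> [-1540, 210, 1050, 1330] -> 1330
  [-8, 34, 8] -> [-56, 238, 56] -> [-56, 238, 56] -> [-56, 238, 56] -> [-56, 56, 238] -> [-280, 280, 1190] -> 1190
  [49, -3, 15, -34, 12, 49, -25, -46, -10, 17] -> [343, -21, 105, -238, 84, 343, -175, -322, -70, 119] -> [-238, 84, -322, -70] -> [-238, 84, -322, -70] -> [-322, -238, -70, 84] -> [-1610, -1190, -350, 420] -> 420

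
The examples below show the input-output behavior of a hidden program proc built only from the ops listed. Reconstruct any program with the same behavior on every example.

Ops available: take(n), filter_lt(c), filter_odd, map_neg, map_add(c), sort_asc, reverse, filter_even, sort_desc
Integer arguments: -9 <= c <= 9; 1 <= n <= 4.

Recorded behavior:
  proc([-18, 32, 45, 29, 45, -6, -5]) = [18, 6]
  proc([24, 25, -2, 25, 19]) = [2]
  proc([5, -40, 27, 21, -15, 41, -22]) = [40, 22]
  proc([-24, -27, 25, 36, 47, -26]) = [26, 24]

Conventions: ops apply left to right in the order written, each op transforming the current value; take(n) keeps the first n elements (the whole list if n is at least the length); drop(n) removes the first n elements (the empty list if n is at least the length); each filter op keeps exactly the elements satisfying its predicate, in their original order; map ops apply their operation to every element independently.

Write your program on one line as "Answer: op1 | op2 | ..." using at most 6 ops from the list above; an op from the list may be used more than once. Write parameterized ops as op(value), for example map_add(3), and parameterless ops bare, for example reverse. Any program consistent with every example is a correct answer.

sort_desc | filter_lt(7) | filter_even | reverse | map_neg

Check, running the answer program on each example:
  [-18, 32, 45, 29, 45, -6, -5] -> [45, 45, 32, 29, -5, -6, -18] -> [-5, -6, -18] -> [-6, -18] -> [-18, -6] -> [18, 6]
  [24, 25, -2, 25, 19] -> [25, 25, 24, 19, -2] -> [-2] -> [-2] -> [-2] -> [2]
  [5, -40, 27, 21, -15, 41, -22] -> [41, 27, 21, 5, -15, -22, -40] -> [5, -15, -22, -40] -> [-22, -40] -> [-40, -22] -> [40, 22]
  [-24, -27, 25, 36, 47, -26] -> [47, 36, 25, -24, -26, -27] -> [-24, -26, -27] -> [-24, -26] -> [-26, -24] -> [26, 24]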